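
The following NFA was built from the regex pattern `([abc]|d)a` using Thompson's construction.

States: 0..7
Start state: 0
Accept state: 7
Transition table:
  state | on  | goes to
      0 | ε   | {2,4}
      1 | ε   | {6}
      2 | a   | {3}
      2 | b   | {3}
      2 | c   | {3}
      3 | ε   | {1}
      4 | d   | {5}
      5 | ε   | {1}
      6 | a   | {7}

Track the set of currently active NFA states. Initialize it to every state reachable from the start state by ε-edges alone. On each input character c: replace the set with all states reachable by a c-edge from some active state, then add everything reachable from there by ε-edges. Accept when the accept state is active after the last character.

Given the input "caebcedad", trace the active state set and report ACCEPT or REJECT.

Answer: REJECT

Derivation:
S₀ = ε-closure({0}) = {0,2,4}
'c' @ 1: {1,3,6}
'a' @ 2: {7}  (accept∈set)
'e' @ 3: {}  — no active states
rest 'bcedad' ignored (set empty)
end set {} — state 7 not in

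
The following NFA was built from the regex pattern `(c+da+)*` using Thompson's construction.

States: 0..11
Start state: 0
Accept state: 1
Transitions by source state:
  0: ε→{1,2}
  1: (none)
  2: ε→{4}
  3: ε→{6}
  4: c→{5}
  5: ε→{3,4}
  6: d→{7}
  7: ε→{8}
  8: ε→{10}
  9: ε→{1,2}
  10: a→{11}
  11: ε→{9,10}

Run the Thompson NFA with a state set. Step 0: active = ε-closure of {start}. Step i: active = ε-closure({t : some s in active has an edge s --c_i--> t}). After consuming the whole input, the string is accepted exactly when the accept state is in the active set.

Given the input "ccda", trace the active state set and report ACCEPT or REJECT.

initial (ε-close {0}): {0,1,2,4}
'c' @ 1: {3,4,5,6}
'c' @ 2: {3,4,5,6}
'd' @ 3: {7,8,10}
'a' @ 4: {1,2,4,9,10,11}  ✓accept
end set {1,2,4,9,10,11} — state 1 in

Answer: ACCEPT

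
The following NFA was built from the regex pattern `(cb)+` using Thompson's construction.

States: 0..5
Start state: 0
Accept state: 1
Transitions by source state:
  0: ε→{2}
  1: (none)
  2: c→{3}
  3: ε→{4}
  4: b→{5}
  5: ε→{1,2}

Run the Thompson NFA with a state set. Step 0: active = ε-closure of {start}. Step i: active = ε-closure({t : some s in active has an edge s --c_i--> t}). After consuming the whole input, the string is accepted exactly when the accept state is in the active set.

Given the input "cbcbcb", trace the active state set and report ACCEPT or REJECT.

Answer: ACCEPT

Steps:
start: ε-closure({0}) = {0,2}
'c' @ 1: {3,4}
'b' @ 2: {1,2,5}  ✓accept
'c' @ 3: {3,4}
'b' @ 4: {1,2,5}  ✓accept
'c' @ 5: {3,4}
'b' @ 6: {1,2,5}  ✓accept
end set {1,2,5} — state 1 in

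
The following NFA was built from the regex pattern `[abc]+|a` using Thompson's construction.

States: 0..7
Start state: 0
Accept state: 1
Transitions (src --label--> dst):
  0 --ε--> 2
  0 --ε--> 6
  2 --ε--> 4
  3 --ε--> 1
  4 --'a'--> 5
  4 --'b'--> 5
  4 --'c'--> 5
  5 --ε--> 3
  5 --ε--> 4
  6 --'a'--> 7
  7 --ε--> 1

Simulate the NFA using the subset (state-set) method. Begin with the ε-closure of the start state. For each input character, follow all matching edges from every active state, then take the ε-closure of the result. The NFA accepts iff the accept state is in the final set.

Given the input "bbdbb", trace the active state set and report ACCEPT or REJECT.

Answer: REJECT

Trace:
initial (ε-close {0}): {0,2,4,6}
'b' @ 1: {1,3,4,5}  ✓accept
'b' @ 2: {1,3,4,5}  ✓accept
'd' @ 3: {}  — no active states
rest 'bb' ignored (set empty)
final: {}; accept 1 not in set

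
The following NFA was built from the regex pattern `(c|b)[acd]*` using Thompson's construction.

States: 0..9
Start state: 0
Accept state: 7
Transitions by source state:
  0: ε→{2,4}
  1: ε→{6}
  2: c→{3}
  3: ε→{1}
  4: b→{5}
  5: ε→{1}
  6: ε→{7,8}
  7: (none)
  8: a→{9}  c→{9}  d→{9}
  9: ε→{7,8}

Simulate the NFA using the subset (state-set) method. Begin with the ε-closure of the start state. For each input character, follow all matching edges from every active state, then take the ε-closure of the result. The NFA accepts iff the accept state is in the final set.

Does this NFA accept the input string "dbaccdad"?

Answer: REJECT

Derivation:
start: ε-closure({0}) = {0,2,4}
'd' @ 1: {}  — state set empty
rest 'baccdad' ignored (set empty)
after full input: {}  (accept=7 not in)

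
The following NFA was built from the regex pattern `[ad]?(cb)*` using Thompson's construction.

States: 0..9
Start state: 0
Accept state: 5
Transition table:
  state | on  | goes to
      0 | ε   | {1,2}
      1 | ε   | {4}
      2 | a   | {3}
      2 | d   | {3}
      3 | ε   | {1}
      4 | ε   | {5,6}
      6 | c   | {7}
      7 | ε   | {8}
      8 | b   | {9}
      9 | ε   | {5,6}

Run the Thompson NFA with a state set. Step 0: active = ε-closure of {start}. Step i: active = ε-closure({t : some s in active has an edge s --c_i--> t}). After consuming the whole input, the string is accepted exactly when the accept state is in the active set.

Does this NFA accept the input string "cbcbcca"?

Answer: REJECT

Trace:
S₀ = ε-closure({0}) = {0,1,2,4,5,6}
'c' @ 1: {7,8}
'b' @ 2: {5,6,9}  ✓accept
'c' @ 3: {7,8}
'b' @ 4: {5,6,9}  ✓accept
'c' @ 5: {7,8}
'c' @ 6: {}  — state set empty
rest 'a' ignored (set empty)
after full input: {}  (accept=5 not in)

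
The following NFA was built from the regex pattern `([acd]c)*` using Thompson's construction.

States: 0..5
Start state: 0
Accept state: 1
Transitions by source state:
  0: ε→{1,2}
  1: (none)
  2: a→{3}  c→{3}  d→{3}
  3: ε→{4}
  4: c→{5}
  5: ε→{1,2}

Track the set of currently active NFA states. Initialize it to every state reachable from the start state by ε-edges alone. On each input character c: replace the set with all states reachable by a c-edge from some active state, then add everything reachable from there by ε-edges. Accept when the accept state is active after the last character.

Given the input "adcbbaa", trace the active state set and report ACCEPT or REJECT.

Answer: REJECT

Derivation:
start: ε-closure({0}) = {0,1,2}
'a' @ 1: {3,4}
'd' @ 2: {}  — state set empty
rest 'cbbaa' ignored (set empty)
final: {}; accept 1 not in set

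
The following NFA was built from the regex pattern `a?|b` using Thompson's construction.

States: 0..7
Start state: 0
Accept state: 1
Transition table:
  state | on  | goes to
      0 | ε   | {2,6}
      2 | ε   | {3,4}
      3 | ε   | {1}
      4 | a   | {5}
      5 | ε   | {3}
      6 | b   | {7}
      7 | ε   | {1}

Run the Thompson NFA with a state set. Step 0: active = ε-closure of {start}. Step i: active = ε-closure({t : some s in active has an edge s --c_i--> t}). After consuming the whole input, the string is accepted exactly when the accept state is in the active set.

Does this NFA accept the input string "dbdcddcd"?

start: ε-closure({0}) = {0,1,2,3,4,6}
'd' @ 1: {}  — no active states
rest 'bdcddcd' ignored (set empty)
after full input: {}  (accept=1 not in)

Answer: REJECT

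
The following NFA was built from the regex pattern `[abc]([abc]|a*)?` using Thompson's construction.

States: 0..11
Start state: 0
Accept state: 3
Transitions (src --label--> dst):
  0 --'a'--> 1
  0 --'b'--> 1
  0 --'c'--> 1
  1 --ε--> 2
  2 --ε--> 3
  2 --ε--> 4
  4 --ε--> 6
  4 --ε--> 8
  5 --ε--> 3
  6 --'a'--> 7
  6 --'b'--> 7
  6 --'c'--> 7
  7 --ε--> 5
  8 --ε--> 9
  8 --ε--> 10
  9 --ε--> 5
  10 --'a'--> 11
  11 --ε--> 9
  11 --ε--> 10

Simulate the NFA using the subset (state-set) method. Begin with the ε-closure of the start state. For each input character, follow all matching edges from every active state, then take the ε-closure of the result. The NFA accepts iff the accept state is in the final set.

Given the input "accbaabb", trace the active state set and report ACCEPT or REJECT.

initial (ε-close {0}): {0}
'a' @ 1: {1,2,3,4,5,6,8,9,10}  ✓accept
'c' @ 2: {3,5,7}  ✓accept
'c' @ 3: {}  — state set empty
rest 'baabb' ignored (set empty)
end set {} — state 3 not in

Answer: REJECT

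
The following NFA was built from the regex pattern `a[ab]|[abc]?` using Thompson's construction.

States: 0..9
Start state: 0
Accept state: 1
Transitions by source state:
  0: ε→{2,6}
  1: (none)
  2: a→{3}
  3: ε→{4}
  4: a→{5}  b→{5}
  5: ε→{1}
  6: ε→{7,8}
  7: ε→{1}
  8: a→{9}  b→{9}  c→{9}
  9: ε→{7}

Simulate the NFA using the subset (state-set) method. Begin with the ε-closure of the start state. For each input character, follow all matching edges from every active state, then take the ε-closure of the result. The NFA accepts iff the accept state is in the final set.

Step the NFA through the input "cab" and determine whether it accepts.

Answer: REJECT

Steps:
start: ε-closure({0}) = {0,1,2,6,7,8}
'c' @ 1: {1,7,9}  [accepting]
'a' @ 2: {}  — dead — no transitions
rest 'b' ignored (set empty)
end set {} — state 1 not in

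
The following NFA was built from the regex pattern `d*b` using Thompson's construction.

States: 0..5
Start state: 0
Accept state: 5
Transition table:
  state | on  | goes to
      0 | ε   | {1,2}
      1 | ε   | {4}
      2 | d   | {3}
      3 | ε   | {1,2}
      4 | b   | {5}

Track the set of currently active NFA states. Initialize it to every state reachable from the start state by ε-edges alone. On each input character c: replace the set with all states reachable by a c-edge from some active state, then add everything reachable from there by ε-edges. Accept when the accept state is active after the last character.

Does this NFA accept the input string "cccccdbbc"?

start: ε-closure({0}) = {0,1,2,4}
'c' @ 1: {}  — no active states
rest 'ccccdbbc' ignored (set empty)
final: {}; accept 5 not in set

Answer: REJECT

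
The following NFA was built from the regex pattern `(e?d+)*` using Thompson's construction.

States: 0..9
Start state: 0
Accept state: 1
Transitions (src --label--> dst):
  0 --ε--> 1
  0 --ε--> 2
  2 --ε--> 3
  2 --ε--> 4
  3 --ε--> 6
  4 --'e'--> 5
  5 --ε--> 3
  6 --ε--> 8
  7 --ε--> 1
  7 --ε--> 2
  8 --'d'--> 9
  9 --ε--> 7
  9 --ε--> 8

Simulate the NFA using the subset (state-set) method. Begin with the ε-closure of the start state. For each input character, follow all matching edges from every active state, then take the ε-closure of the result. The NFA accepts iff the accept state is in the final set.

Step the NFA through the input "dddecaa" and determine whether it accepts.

S₀ = ε-closure({0}) = {0,1,2,3,4,6,8}
'd' @ 1: {1,2,3,4,6,7,8,9}  (accept∈set)
'd' @ 2: {1,2,3,4,6,7,8,9}  (accept∈set)
'd' @ 3: {1,2,3,4,6,7,8,9}  (accept∈set)
'e' @ 4: {3,5,6,8}
'c' @ 5: {}  — dead — no transitions
rest 'aa' ignored (set empty)
after full input: {}  (accept=1 not in)

Answer: REJECT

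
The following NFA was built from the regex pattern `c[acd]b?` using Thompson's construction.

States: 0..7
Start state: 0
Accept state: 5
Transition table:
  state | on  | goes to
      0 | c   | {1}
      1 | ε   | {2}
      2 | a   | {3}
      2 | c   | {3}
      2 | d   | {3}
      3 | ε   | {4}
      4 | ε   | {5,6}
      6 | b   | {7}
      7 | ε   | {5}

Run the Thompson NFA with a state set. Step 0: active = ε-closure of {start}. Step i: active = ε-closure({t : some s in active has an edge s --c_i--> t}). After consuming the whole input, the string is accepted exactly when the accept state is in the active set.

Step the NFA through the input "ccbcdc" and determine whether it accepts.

Answer: REJECT

Steps:
S₀ = ε-closure({0}) = {0}
'c' @ 1: {1,2}
'c' @ 2: {3,4,5,6}  (accept∈set)
'b' @ 3: {5,7}  (accept∈set)
'c' @ 4: {}  — no active states
rest 'dc' ignored (set empty)
after full input: {}  (accept=5 not in)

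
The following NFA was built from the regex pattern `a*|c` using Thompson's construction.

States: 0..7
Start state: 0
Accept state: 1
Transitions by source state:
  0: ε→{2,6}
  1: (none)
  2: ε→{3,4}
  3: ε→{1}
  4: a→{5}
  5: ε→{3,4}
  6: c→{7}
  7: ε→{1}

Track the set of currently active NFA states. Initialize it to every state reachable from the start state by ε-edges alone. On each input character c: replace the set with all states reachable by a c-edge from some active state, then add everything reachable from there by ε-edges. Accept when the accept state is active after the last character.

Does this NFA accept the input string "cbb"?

Answer: REJECT

Trace:
S₀ = ε-closure({0}) = {0,1,2,3,4,6}
'c' @ 1: {1,7}  ✓accept
'b' @ 2: {}  — dead — no transitions
rest 'b' ignored (set empty)
after full input: {}  (accept=1 not in)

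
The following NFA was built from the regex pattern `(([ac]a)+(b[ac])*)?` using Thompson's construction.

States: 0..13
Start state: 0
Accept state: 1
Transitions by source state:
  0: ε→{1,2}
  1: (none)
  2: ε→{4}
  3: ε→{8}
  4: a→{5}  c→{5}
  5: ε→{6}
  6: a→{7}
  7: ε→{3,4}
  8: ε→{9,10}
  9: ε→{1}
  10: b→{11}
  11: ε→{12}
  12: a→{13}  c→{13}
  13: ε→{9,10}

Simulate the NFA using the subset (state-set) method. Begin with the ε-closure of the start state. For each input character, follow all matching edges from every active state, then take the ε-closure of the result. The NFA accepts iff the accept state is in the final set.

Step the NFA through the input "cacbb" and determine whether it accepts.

initial (ε-close {0}): {0,1,2,4}
'c' @ 1: {5,6}
'a' @ 2: {1,3,4,7,8,9,10}  (accept∈set)
'c' @ 3: {5,6}
'b' @ 4: {}  — no active states
rest 'b' ignored (set empty)
end set {} — state 1 not in

Answer: REJECT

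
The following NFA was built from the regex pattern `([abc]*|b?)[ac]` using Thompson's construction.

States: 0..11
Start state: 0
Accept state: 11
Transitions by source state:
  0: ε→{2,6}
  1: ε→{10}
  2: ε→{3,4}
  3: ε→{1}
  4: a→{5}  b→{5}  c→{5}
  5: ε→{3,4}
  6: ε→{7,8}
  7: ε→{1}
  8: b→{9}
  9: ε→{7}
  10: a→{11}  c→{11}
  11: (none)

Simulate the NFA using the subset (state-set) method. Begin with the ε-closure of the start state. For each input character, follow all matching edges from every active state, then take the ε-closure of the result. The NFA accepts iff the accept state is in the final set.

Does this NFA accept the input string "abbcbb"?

Answer: REJECT

Trace:
initial (ε-close {0}): {0,1,2,3,4,6,7,8,10}
'a' @ 1: {1,3,4,5,10,11}  ✓accept
'b' @ 2: {1,3,4,5,10}
'b' @ 3: {1,3,4,5,10}
'c' @ 4: {1,3,4,5,10,11}  ✓accept
'b' @ 5: {1,3,4,5,10}
'b' @ 6: {1,3,4,5,10}
final: {1,3,4,5,10}; accept 11 not in set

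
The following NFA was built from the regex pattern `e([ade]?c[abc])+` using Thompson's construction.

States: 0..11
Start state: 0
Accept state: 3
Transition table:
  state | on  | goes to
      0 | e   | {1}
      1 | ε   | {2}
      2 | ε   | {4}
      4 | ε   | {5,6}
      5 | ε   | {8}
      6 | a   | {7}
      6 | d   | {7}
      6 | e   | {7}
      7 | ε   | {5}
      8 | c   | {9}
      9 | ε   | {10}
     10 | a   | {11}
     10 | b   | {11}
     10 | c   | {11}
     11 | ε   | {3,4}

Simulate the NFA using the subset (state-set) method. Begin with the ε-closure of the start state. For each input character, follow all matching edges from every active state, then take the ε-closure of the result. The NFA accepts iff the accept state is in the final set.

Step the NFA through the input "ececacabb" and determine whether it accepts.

Answer: REJECT

Trace:
S₀ = ε-closure({0}) = {0}
'e' @ 1: {1,2,4,5,6,8}
'c' @ 2: {9,10}
'e' @ 3: {}  — dead — no transitions
rest 'cacabb' ignored (set empty)
after full input: {}  (accept=3 not in)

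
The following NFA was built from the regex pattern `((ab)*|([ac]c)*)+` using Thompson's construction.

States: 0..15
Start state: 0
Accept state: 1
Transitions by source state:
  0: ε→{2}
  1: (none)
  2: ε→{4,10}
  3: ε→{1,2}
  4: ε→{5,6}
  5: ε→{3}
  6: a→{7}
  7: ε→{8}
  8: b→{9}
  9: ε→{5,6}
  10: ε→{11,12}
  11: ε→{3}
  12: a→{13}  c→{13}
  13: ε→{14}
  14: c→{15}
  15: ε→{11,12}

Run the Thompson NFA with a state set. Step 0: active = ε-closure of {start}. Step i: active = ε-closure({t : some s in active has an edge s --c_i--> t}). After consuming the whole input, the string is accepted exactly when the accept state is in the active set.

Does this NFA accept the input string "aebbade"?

S₀ = ε-closure({0}) = {0,1,2,3,4,5,6,10,11,12}
'a' @ 1: {7,8,13,14}
'e' @ 2: {}  — state set empty
rest 'bbade' ignored (set empty)
final: {}; accept 1 not in set

Answer: REJECT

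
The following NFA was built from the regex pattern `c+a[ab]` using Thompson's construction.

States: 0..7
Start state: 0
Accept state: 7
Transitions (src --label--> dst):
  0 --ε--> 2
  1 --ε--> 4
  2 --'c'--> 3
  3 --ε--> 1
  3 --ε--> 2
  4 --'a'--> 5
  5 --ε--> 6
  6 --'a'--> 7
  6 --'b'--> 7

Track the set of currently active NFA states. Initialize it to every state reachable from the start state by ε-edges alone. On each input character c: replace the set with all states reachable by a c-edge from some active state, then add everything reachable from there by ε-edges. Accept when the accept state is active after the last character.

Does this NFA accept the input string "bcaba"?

Answer: REJECT

Derivation:
initial (ε-close {0}): {0,2}
'b' @ 1: {}  — no active states
rest 'caba' ignored (set empty)
end set {} — state 7 not in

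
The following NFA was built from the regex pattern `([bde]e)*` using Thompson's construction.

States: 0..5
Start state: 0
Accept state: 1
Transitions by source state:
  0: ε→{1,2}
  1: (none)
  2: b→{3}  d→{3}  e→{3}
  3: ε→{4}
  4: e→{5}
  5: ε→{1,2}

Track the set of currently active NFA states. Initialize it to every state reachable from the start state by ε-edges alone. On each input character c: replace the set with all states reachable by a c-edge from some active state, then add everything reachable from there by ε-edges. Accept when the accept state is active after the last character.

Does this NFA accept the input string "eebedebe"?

Answer: ACCEPT

Derivation:
start: ε-closure({0}) = {0,1,2}
'e' @ 1: {3,4}
'e' @ 2: {1,2,5}  (accept∈set)
'b' @ 3: {3,4}
'e' @ 4: {1,2,5}  (accept∈set)
'd' @ 5: {3,4}
'e' @ 6: {1,2,5}  (accept∈set)
'b' @ 7: {3,4}
'e' @ 8: {1,2,5}  (accept∈set)
after full input: {1,2,5}  (accept=1 in)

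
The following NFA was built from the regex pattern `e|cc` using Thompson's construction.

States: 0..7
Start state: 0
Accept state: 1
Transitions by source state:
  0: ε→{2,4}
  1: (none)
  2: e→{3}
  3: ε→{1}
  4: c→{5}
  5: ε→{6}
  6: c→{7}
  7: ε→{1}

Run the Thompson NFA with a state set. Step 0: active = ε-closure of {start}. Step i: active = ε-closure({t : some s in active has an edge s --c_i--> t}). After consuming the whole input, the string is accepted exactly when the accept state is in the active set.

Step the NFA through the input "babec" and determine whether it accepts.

initial (ε-close {0}): {0,2,4}
'b' @ 1: {}  — no active states
rest 'abec' ignored (set empty)
end set {} — state 1 not in

Answer: REJECT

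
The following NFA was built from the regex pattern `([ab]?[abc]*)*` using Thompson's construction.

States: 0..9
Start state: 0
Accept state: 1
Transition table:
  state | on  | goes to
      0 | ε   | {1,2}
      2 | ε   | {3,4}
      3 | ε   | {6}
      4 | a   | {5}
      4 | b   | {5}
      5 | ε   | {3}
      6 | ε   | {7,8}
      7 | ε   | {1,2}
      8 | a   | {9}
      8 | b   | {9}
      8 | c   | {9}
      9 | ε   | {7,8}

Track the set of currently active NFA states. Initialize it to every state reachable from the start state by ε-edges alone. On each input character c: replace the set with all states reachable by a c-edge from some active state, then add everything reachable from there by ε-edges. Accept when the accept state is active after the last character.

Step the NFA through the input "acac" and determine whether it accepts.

start: ε-closure({0}) = {0,1,2,3,4,6,7,8}
'a' @ 1: {1,2,3,4,5,6,7,8,9}  (accept∈set)
'c' @ 2: {1,2,3,4,6,7,8,9}  (accept∈set)
'a' @ 3: {1,2,3,4,5,6,7,8,9}  (accept∈set)
'c' @ 4: {1,2,3,4,6,7,8,9}  (accept∈set)
final: {1,2,3,4,6,7,8,9}; accept 1 in set

Answer: ACCEPT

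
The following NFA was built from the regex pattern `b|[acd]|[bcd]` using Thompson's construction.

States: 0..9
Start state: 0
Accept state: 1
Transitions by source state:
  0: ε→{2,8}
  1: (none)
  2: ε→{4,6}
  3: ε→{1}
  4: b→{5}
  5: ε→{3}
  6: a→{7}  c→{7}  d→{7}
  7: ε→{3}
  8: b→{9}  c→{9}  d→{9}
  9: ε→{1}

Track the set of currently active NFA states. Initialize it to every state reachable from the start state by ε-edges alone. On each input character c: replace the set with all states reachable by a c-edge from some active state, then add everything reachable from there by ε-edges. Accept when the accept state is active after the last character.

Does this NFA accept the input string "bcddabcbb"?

Answer: REJECT

Derivation:
initial (ε-close {0}): {0,2,4,6,8}
'b' @ 1: {1,3,5,9}  ✓accept
'c' @ 2: {}  — no active states
rest 'ddabcbb' ignored (set empty)
end set {} — state 1 not in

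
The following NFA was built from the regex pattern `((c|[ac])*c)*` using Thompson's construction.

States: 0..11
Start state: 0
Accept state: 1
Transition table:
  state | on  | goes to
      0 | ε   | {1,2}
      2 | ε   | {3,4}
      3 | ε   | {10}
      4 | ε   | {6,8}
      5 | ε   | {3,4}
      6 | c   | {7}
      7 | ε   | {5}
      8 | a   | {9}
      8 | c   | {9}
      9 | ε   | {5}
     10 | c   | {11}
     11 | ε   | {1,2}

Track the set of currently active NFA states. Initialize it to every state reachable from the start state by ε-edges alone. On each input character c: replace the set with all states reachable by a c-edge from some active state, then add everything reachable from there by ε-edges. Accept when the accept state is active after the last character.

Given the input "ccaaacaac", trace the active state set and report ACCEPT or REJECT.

S₀ = ε-closure({0}) = {0,1,2,3,4,6,8,10}
'c' @ 1: {1,2,3,4,5,6,7,8,9,10,11}  [accepting]
'c' @ 2: {1,2,3,4,5,6,7,8,9,10,11}  [accepting]
'a' @ 3: {3,4,5,6,8,9,10}
'a' @ 4: {3,4,5,6,8,9,10}
'a' @ 5: {3,4,5,6,8,9,10}
'c' @ 6: {1,2,3,4,5,6,7,8,9,10,11}  [accepting]
'a' @ 7: {3,4,5,6,8,9,10}
'a' @ 8: {3,4,5,6,8,9,10}
'c' @ 9: {1,2,3,4,5,6,7,8,9,10,11}  [accepting]
end set {1,2,3,4,5,6,7,8,9,10,11} — state 1 in

Answer: ACCEPT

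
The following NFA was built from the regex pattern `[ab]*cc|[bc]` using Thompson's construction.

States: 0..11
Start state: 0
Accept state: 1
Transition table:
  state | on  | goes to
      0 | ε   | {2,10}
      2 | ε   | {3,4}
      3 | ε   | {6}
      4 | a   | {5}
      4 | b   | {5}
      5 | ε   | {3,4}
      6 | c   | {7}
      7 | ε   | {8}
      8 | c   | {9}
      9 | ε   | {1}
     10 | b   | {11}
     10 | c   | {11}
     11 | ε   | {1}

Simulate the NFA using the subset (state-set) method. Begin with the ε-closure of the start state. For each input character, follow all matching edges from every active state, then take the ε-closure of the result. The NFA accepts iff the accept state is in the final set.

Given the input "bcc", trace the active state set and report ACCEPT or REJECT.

start: ε-closure({0}) = {0,2,3,4,6,10}
'b' @ 1: {1,3,4,5,6,11}  (accept∈set)
'c' @ 2: {7,8}
'c' @ 3: {1,9}  (accept∈set)
end set {1,9} — state 1 in

Answer: ACCEPT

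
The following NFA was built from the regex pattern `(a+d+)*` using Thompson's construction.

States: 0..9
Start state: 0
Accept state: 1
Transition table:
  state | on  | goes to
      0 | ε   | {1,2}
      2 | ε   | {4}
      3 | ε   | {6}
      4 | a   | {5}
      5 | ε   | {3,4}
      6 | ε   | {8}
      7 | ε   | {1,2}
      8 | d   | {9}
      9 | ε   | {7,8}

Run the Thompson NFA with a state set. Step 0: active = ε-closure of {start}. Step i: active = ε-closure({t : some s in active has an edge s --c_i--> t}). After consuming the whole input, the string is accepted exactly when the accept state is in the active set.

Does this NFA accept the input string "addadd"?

Answer: ACCEPT

Steps:
initial (ε-close {0}): {0,1,2,4}
'a' @ 1: {3,4,5,6,8}
'd' @ 2: {1,2,4,7,8,9}  (accept∈set)
'd' @ 3: {1,2,4,7,8,9}  (accept∈set)
'a' @ 4: {3,4,5,6,8}
'd' @ 5: {1,2,4,7,8,9}  (accept∈set)
'd' @ 6: {1,2,4,7,8,9}  (accept∈set)
end set {1,2,4,7,8,9} — state 1 in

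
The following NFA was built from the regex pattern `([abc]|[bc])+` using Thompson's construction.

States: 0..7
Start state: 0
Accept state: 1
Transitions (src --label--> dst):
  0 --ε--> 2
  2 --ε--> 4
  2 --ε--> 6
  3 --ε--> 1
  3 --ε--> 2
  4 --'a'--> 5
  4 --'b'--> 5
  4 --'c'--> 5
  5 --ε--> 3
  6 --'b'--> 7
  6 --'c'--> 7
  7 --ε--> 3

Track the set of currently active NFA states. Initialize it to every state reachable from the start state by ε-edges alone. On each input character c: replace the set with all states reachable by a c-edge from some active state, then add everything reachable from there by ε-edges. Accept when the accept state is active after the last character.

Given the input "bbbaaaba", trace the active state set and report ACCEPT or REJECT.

initial (ε-close {0}): {0,2,4,6}
'b' @ 1: {1,2,3,4,5,6,7}  (accept∈set)
'b' @ 2: {1,2,3,4,5,6,7}  (accept∈set)
'b' @ 3: {1,2,3,4,5,6,7}  (accept∈set)
'a' @ 4: {1,2,3,4,5,6}  (accept∈set)
'a' @ 5: {1,2,3,4,5,6}  (accept∈set)
'a' @ 6: {1,2,3,4,5,6}  (accept∈set)
'b' @ 7: {1,2,3,4,5,6,7}  (accept∈set)
'a' @ 8: {1,2,3,4,5,6}  (accept∈set)
after full input: {1,2,3,4,5,6}  (accept=1 in)

Answer: ACCEPT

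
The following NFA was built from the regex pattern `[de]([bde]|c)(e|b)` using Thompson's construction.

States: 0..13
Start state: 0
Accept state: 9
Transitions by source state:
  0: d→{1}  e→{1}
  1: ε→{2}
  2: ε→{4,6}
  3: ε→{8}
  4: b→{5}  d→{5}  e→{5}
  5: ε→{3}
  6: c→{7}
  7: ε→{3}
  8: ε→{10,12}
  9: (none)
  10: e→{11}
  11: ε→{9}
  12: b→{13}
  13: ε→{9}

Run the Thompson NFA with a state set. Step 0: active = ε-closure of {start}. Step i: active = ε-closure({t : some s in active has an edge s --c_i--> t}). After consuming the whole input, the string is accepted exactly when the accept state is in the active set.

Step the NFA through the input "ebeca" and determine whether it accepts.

Answer: REJECT

Trace:
initial (ε-close {0}): {0}
'e' @ 1: {1,2,4,6}
'b' @ 2: {3,5,8,10,12}
'e' @ 3: {9,11}  [accepting]
'c' @ 4: {}  — state set empty
rest 'a' ignored (set empty)
final: {}; accept 9 not in set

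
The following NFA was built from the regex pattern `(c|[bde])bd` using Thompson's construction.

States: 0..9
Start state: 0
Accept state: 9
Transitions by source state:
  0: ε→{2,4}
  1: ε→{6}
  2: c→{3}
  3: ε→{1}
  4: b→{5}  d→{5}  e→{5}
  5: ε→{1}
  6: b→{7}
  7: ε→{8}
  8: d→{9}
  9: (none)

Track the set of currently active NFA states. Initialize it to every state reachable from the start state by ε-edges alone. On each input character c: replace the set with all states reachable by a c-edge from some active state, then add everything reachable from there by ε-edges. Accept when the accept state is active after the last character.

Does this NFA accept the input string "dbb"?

Answer: REJECT

Trace:
start: ε-closure({0}) = {0,2,4}
'd' @ 1: {1,5,6}
'b' @ 2: {7,8}
'b' @ 3: {}  — state set empty
after full input: {}  (accept=9 not in)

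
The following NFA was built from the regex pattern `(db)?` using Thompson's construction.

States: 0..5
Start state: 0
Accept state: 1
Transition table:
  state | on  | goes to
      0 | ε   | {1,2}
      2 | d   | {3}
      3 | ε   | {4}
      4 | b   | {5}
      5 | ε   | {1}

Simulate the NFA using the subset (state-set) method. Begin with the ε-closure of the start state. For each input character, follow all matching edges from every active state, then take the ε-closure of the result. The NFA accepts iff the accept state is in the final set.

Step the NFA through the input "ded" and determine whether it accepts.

initial (ε-close {0}): {0,1,2}
'd' @ 1: {3,4}
'e' @ 2: {}  — dead — no transitions
rest 'd' ignored (set empty)
final: {}; accept 1 not in set

Answer: REJECT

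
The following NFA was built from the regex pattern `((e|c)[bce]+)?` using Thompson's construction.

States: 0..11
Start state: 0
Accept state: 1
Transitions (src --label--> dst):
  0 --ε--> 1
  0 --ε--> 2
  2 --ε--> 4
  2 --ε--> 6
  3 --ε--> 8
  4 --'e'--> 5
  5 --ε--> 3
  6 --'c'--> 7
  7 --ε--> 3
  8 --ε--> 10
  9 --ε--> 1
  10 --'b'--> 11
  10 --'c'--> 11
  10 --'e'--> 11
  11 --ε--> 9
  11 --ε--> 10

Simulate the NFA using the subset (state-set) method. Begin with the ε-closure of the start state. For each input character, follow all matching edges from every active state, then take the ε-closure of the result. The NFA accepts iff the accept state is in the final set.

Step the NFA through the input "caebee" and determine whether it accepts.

S₀ = ε-closure({0}) = {0,1,2,4,6}
'c' @ 1: {3,7,8,10}
'a' @ 2: {}  — dead — no transitions
rest 'ebee' ignored (set empty)
after full input: {}  (accept=1 not in)

Answer: REJECT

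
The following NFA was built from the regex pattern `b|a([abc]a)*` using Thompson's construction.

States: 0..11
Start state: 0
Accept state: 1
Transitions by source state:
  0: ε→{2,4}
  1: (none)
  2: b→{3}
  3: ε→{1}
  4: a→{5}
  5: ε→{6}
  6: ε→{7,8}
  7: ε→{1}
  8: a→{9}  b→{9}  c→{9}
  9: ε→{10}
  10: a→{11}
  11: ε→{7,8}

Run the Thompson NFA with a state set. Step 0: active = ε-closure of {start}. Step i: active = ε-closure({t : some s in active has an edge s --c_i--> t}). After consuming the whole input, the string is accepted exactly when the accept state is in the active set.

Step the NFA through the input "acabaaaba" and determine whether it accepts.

Answer: ACCEPT

Derivation:
S₀ = ε-closure({0}) = {0,2,4}
'a' @ 1: {1,5,6,7,8}  ✓accept
'c' @ 2: {9,10}
'a' @ 3: {1,7,8,11}  ✓accept
'b' @ 4: {9,10}
'a' @ 5: {1,7,8,11}  ✓accept
'a' @ 6: {9,10}
'a' @ 7: {1,7,8,11}  ✓accept
'b' @ 8: {9,10}
'a' @ 9: {1,7,8,11}  ✓accept
end set {1,7,8,11} — state 1 in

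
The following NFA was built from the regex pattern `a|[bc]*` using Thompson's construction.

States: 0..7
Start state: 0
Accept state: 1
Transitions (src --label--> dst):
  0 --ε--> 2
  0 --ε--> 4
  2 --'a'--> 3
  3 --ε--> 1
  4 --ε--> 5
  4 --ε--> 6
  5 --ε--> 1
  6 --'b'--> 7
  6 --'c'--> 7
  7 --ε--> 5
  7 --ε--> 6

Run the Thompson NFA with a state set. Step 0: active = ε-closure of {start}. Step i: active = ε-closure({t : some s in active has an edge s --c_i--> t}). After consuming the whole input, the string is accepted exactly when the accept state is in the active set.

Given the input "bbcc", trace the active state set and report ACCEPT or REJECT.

start: ε-closure({0}) = {0,1,2,4,5,6}
'b' @ 1: {1,5,6,7}  (accept∈set)
'b' @ 2: {1,5,6,7}  (accept∈set)
'c' @ 3: {1,5,6,7}  (accept∈set)
'c' @ 4: {1,5,6,7}  (accept∈set)
after full input: {1,5,6,7}  (accept=1 in)

Answer: ACCEPT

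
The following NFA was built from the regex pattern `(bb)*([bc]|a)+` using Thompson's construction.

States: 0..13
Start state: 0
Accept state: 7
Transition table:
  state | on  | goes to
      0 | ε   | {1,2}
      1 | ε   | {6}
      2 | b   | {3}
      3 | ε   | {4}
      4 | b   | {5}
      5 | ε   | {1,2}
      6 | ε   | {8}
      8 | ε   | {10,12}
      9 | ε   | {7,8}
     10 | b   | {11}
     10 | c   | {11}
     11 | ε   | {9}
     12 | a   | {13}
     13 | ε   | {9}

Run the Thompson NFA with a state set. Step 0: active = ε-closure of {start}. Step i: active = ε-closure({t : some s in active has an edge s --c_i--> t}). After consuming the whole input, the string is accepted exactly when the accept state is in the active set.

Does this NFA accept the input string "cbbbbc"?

Answer: ACCEPT

Steps:
start: ε-closure({0}) = {0,1,2,6,8,10,12}
'c' @ 1: {7,8,9,10,11,12}  [accepting]
'b' @ 2: {7,8,9,10,11,12}  [accepting]
'b' @ 3: {7,8,9,10,11,12}  [accepting]
'b' @ 4: {7,8,9,10,11,12}  [accepting]
'b' @ 5: {7,8,9,10,11,12}  [accepting]
'c' @ 6: {7,8,9,10,11,12}  [accepting]
after full input: {7,8,9,10,11,12}  (accept=7 in)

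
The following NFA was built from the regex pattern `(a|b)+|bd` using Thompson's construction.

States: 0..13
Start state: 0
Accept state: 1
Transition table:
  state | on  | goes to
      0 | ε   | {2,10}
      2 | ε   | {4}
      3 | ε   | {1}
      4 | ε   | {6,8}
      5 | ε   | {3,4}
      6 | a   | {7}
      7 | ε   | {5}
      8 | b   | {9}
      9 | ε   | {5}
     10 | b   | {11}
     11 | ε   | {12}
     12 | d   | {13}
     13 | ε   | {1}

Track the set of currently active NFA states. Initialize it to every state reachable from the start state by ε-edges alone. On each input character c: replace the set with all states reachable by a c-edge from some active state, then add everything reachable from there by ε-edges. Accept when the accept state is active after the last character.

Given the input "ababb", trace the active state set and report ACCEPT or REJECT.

S₀ = ε-closure({0}) = {0,2,4,6,8,10}
'a' @ 1: {1,3,4,5,6,7,8}  (accept∈set)
'b' @ 2: {1,3,4,5,6,8,9}  (accept∈set)
'a' @ 3: {1,3,4,5,6,7,8}  (accept∈set)
'b' @ 4: {1,3,4,5,6,8,9}  (accept∈set)
'b' @ 5: {1,3,4,5,6,8,9}  (accept∈set)
final: {1,3,4,5,6,8,9}; accept 1 in set

Answer: ACCEPT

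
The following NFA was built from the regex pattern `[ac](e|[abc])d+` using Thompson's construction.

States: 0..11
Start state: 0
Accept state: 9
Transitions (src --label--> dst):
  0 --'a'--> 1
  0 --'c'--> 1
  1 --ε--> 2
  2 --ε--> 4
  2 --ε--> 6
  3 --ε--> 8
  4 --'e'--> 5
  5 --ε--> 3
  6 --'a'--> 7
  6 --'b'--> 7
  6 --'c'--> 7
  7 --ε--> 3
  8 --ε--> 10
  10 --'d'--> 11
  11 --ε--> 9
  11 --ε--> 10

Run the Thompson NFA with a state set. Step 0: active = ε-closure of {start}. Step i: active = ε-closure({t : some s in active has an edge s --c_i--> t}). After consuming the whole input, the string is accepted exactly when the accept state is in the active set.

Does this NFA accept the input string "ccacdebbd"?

start: ε-closure({0}) = {0}
'c' @ 1: {1,2,4,6}
'c' @ 2: {3,7,8,10}
'a' @ 3: {}  — no active states
rest 'cdebbd' ignored (set empty)
after full input: {}  (accept=9 not in)

Answer: REJECT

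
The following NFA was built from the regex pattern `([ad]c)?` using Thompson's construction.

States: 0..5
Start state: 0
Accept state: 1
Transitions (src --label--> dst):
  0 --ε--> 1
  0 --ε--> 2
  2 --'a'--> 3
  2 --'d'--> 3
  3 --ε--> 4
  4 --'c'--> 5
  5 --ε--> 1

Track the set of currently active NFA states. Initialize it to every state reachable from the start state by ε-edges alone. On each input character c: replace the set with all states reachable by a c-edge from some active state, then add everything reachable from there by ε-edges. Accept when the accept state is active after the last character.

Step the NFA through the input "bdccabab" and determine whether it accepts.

initial (ε-close {0}): {0,1,2}
'b' @ 1: {}  — dead — no transitions
rest 'dccabab' ignored (set empty)
after full input: {}  (accept=1 not in)

Answer: REJECT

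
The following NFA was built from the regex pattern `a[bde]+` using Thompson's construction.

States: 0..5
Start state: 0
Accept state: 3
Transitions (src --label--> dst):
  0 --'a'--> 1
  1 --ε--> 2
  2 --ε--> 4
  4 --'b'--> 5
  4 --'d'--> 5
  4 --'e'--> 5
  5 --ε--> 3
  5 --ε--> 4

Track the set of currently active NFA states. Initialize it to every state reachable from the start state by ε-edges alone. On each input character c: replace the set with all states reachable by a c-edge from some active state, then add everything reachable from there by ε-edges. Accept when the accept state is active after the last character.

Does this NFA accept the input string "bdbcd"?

S₀ = ε-closure({0}) = {0}
'b' @ 1: {}  — dead — no transitions
rest 'dbcd' ignored (set empty)
after full input: {}  (accept=3 not in)

Answer: REJECT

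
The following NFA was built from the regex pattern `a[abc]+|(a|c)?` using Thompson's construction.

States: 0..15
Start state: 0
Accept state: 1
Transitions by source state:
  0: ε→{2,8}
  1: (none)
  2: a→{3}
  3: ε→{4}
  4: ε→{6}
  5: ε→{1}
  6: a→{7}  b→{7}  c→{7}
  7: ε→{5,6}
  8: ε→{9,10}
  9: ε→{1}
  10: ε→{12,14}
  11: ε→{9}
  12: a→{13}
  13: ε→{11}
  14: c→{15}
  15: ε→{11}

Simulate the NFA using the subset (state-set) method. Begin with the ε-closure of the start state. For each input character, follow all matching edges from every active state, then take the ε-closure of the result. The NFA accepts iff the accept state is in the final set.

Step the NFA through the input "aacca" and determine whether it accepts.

initial (ε-close {0}): {0,1,2,8,9,10,12,14}
'a' @ 1: {1,3,4,6,9,11,13}  (accept∈set)
'a' @ 2: {1,5,6,7}  (accept∈set)
'c' @ 3: {1,5,6,7}  (accept∈set)
'c' @ 4: {1,5,6,7}  (accept∈set)
'a' @ 5: {1,5,6,7}  (accept∈set)
final: {1,5,6,7}; accept 1 in set

Answer: ACCEPT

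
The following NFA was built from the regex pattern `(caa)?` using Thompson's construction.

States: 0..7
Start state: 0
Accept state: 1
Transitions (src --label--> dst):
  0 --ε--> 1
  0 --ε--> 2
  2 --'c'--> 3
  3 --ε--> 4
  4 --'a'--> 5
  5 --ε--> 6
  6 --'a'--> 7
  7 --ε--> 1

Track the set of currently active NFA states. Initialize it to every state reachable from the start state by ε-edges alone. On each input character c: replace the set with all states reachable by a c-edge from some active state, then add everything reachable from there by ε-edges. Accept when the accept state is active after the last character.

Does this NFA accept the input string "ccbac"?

Answer: REJECT

Derivation:
S₀ = ε-closure({0}) = {0,1,2}
'c' @ 1: {3,4}
'c' @ 2: {}  — no active states
rest 'bac' ignored (set empty)
after full input: {}  (accept=1 not in)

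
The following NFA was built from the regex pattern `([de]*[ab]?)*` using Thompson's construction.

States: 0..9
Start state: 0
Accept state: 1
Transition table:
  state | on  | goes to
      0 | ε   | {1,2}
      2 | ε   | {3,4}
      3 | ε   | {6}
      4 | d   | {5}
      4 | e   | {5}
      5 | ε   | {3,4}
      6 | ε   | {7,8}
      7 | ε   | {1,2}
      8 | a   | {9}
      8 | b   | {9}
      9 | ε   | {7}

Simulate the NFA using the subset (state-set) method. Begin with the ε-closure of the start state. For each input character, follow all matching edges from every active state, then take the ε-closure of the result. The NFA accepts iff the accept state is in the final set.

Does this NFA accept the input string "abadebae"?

Answer: ACCEPT

Trace:
S₀ = ε-closure({0}) = {0,1,2,3,4,6,7,8}
'a' @ 1: {1,2,3,4,6,7,8,9}  (accept∈set)
'b' @ 2: {1,2,3,4,6,7,8,9}  (accept∈set)
'a' @ 3: {1,2,3,4,6,7,8,9}  (accept∈set)
'd' @ 4: {1,2,3,4,5,6,7,8}  (accept∈set)
'e' @ 5: {1,2,3,4,5,6,7,8}  (accept∈set)
'b' @ 6: {1,2,3,4,6,7,8,9}  (accept∈set)
'a' @ 7: {1,2,3,4,6,7,8,9}  (accept∈set)
'e' @ 8: {1,2,3,4,5,6,7,8}  (accept∈set)
end set {1,2,3,4,5,6,7,8} — state 1 in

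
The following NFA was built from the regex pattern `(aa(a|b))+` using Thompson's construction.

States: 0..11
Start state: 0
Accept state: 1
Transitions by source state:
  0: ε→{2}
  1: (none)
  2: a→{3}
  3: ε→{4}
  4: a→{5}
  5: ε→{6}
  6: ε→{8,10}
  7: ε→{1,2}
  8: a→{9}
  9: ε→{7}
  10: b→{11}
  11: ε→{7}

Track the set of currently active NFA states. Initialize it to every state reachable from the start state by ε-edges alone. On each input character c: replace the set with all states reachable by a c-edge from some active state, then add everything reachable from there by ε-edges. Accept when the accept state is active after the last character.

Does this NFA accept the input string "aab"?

S₀ = ε-closure({0}) = {0,2}
'a' @ 1: {3,4}
'a' @ 2: {5,6,8,10}
'b' @ 3: {1,2,7,11}  ✓accept
end set {1,2,7,11} — state 1 in

Answer: ACCEPT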